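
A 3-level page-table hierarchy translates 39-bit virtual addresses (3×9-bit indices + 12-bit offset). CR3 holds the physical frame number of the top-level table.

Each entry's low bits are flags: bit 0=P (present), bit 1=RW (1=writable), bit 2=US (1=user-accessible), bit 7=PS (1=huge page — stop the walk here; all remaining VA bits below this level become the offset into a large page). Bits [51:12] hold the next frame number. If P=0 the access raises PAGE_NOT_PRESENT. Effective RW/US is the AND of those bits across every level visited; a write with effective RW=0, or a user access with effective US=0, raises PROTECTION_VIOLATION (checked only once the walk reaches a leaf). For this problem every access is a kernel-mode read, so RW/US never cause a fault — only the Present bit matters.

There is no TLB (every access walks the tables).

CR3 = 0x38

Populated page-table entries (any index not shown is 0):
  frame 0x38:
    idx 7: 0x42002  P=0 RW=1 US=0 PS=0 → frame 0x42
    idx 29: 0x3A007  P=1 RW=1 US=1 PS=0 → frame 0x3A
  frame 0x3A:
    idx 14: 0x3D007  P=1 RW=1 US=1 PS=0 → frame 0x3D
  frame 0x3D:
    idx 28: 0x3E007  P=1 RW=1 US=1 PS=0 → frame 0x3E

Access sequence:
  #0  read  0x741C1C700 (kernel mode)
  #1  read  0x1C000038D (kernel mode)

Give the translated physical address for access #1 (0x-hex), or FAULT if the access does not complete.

Trace:
#0 VA=0x741C1C700 (r,kernel):
  L0 @0x38[29] → 0x3A007  P=1,RW=1,US=1,PS=0
  L1 @0x3A[14] → 0x3D007  P=1,RW=1,US=1,PS=0
  L2 @0x3D[28] → 0x3E007  P=1,RW=1,US=1,PS=0
  ⇒ phys 0x3E700  [3 reads]
#1 VA=0x1C000038D (r,kernel):
  L0 @0x38[7] → 0x42002  P=0,RW=1,US=0,PS=0
  → PAGE_NOT_PRESENT  (1 entries read)

Access #1 PA: FAULT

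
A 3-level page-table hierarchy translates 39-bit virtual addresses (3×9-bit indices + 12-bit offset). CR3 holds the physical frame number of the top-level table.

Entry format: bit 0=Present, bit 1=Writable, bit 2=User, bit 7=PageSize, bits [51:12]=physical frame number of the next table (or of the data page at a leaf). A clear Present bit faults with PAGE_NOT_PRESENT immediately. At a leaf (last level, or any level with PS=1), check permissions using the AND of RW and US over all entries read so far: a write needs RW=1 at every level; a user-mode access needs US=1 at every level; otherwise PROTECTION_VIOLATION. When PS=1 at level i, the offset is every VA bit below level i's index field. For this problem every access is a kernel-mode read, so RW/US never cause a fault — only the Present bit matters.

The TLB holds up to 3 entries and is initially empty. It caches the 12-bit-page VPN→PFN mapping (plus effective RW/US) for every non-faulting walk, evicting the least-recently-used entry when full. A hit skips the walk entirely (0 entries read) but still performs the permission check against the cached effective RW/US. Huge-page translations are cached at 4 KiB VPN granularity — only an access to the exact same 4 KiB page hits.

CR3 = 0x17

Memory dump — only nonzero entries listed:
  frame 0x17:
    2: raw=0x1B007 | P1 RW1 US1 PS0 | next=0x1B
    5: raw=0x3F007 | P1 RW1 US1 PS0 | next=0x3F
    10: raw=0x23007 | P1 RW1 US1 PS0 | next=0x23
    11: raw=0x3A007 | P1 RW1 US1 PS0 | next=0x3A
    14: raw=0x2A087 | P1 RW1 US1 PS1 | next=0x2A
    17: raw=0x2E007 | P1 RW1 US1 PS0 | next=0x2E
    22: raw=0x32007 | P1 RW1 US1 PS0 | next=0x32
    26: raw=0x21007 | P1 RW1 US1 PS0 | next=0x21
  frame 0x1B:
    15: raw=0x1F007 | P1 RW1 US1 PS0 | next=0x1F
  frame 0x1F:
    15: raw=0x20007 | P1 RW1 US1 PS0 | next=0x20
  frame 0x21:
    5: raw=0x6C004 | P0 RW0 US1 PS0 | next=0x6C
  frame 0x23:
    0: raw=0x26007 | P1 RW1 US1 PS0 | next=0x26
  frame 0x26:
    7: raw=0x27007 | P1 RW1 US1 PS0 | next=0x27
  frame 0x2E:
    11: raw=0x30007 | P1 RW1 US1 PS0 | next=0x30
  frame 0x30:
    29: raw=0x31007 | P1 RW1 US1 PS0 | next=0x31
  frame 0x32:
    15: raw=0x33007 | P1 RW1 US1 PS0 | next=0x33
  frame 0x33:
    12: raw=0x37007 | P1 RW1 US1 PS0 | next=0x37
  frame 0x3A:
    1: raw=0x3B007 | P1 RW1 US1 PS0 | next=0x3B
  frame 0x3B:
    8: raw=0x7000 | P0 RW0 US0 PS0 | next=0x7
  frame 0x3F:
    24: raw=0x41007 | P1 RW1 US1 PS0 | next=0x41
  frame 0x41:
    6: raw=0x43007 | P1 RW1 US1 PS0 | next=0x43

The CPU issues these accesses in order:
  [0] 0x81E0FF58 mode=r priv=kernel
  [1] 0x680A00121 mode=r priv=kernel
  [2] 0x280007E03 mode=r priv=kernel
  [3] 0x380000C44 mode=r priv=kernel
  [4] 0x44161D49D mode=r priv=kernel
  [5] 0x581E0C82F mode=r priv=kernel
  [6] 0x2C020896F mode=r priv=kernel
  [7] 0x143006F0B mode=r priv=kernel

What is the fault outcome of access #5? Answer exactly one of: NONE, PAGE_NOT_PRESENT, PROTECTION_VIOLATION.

Per-access translation:
#0 VA=0x81E0FF58 (r,kernel):
  L0: frame=0x17 idx=2 entry=0x1B007 [P=1 RW=1 US=1 PS=0]
  L1: frame=0x1B idx=15 entry=0x1F007 [P=1 RW=1 US=1 PS=0]
  L2: frame=0x1F idx=15 entry=0x20007 [P=1 RW=1 US=1 PS=0]
  → PA=0x20F58  (3 entries read)
#1 VA=0x680A00121 (r,kernel):
  L0: frame=0x17 idx=26 entry=0x21007 [P=1 RW=1 US=1 PS=0]
  L1: frame=0x21 idx=5 entry=0x6C004 [P=0 RW=0 US=1 PS=0]
  → PAGE_NOT_PRESENT  (2 entries read)
#2 VA=0x280007E03 (r,kernel):
  L0: frame=0x17 idx=10 entry=0x23007 [P=1 RW=1 US=1 PS=0]
  L1: frame=0x23 idx=0 entry=0x26007 [P=1 RW=1 US=1 PS=0]
  L2: frame=0x26 idx=7 entry=0x27007 [P=1 RW=1 US=1 PS=0]
  → PA=0x27E03  (3 entries read)
#3 VA=0x380000C44 (r,kernel):
  L0: frame=0x17 idx=14 entry=0x2A087 [P=1 RW=1 US=1 PS=1]
  → PA=0x2AC44 (huge @L0)  (1 entries read)
#4 VA=0x44161D49D (r,kernel):
  L0: frame=0x17 idx=17 entry=0x2E007 [P=1 RW=1 US=1 PS=0]
  L1: frame=0x2E idx=11 entry=0x30007 [P=1 RW=1 US=1 PS=0]
  L2: frame=0x30 idx=29 entry=0x31007 [P=1 RW=1 US=1 PS=0]
  → PA=0x3149D  (3 entries read)
#5 VA=0x581E0C82F (r,kernel):
  L0: frame=0x17 idx=22 entry=0x32007 [P=1 RW=1 US=1 PS=0]
  L1: frame=0x32 idx=15 entry=0x33007 [P=1 RW=1 US=1 PS=0]
  L2: frame=0x33 idx=12 entry=0x37007 [P=1 RW=1 US=1 PS=0]
  → PA=0x3782F  (3 entries read)
#6 VA=0x2C020896F (r,kernel):
  L0: frame=0x17 idx=11 entry=0x3A007 [P=1 RW=1 US=1 PS=0]
  L1: frame=0x3A idx=1 entry=0x3B007 [P=1 RW=1 US=1 PS=0]
  L2: frame=0x3B idx=8 entry=0x7000 [P=0 RW=0 US=0 PS=0]
  → PAGE_NOT_PRESENT  (3 entries read)
#7 VA=0x143006F0B (r,kernel):
  L0: frame=0x17 idx=5 entry=0x3F007 [P=1 RW=1 US=1 PS=0]
  L1: frame=0x3F idx=24 entry=0x41007 [P=1 RW=1 US=1 PS=0]
  L2: frame=0x41 idx=6 entry=0x43007 [P=1 RW=1 US=1 PS=0]
  → PA=0x43F0B  (3 entries read)

Access #5 fault: NONE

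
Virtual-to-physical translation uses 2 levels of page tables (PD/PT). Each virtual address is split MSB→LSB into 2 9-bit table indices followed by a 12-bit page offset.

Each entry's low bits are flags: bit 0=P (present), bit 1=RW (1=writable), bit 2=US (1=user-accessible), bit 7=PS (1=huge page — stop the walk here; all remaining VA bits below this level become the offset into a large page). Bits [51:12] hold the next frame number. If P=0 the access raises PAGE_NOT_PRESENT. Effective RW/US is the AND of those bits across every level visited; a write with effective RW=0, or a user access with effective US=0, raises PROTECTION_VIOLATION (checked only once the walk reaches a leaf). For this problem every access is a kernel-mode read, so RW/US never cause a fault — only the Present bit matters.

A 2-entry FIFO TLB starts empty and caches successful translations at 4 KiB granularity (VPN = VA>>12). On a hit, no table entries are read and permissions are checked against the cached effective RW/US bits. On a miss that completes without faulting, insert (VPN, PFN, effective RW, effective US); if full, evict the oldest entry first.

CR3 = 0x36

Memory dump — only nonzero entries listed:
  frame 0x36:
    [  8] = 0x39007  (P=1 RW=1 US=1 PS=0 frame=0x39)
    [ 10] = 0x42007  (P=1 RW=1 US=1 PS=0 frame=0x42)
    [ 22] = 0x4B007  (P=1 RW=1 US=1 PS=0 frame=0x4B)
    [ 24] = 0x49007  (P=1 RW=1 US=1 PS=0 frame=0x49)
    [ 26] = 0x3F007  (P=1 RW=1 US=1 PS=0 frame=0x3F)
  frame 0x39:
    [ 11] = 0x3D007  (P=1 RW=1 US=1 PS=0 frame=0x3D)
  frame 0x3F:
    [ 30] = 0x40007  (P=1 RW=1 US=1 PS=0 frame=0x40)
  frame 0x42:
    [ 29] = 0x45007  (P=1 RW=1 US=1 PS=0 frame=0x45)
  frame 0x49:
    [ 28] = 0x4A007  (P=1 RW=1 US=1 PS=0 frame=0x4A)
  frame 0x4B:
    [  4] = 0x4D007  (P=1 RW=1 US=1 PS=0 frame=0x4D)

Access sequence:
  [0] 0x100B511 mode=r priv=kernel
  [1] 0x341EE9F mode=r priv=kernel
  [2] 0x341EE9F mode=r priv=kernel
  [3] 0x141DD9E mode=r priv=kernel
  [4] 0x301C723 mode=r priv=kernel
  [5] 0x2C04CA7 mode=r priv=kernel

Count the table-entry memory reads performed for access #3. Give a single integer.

Walk each access:
#0 VA=0x100B511 (r,kernel):
  L0 @0x36[8] → 0x39007  P=1,RW=1,US=1,PS=0
  L1 @0x39[11] → 0x3D007  P=1,RW=1,US=1,PS=0
  ⇒ phys 0x3D511  [2 reads]
#1 VA=0x341EE9F (r,kernel):
  L0 @0x36[26] → 0x3F007  P=1,RW=1,US=1,PS=0
  L1 @0x3F[30] → 0x40007  P=1,RW=1,US=1,PS=0
  ⇒ phys 0x40E9F  [2 reads]
#2 VA=0x341EE9F (r,kernel):
  TLB hit vpn=0x341E → PA=0x40E9F
#3 VA=0x141DD9E (r,kernel):
  L0 @0x36[10] → 0x42007  P=1,RW=1,US=1,PS=0
  L1 @0x42[29] → 0x45007  P=1,RW=1,US=1,PS=0
  ⇒ phys 0x45D9E  [2 reads]
#4 VA=0x301C723 (r,kernel):
  L0 @0x36[24] → 0x49007  P=1,RW=1,US=1,PS=0
  L1 @0x49[28] → 0x4A007  P=1,RW=1,US=1,PS=0
  ⇒ phys 0x4A723  [2 reads]
#5 VA=0x2C04CA7 (r,kernel):
  L0 @0x36[22] → 0x4B007  P=1,RW=1,US=1,PS=0
  L1 @0x4B[4] → 0x4D007  P=1,RW=1,US=1,PS=0
  ⇒ phys 0x4DCA7  [2 reads]

Entries read for #3: 2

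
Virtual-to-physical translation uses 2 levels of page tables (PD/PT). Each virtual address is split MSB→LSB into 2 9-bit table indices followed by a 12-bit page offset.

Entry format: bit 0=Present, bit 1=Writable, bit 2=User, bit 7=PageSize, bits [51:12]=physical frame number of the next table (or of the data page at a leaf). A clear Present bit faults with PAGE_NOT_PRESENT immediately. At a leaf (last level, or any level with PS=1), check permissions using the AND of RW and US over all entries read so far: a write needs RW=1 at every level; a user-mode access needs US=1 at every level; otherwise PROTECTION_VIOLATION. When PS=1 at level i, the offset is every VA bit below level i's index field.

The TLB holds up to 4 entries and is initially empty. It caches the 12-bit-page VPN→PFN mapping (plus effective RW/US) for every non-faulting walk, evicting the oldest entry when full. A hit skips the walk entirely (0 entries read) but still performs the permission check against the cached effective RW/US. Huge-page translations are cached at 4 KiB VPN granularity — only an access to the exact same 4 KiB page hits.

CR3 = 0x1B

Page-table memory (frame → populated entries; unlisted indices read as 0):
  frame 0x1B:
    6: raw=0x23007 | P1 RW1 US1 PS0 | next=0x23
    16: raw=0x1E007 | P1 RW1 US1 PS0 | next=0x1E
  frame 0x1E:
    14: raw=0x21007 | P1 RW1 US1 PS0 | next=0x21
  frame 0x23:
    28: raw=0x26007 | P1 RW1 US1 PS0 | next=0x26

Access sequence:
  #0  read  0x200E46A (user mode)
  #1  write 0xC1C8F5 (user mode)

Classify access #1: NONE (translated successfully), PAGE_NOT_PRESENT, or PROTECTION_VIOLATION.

Trace:
#0 VA=0x200E46A (r,user):
  lvl0: tbl 0x1B, slot 16 ⇒ 0x1E007 (P1/RW1/US1/PS0)
  lvl1: tbl 0x1E, slot 14 ⇒ 0x21007 (P1/RW1/US1/PS0)
  ⇒ phys 0x2146A  [2 reads]
#1 VA=0xC1C8F5 (w,user):
  lvl0: tbl 0x1B, slot 6 ⇒ 0x23007 (P1/RW1/US1/PS0)
  lvl1: tbl 0x23, slot 28 ⇒ 0x26007 (P1/RW1/US1/PS0)
  ⇒ phys 0x268F5  [2 reads]

Access #1 fault: NONE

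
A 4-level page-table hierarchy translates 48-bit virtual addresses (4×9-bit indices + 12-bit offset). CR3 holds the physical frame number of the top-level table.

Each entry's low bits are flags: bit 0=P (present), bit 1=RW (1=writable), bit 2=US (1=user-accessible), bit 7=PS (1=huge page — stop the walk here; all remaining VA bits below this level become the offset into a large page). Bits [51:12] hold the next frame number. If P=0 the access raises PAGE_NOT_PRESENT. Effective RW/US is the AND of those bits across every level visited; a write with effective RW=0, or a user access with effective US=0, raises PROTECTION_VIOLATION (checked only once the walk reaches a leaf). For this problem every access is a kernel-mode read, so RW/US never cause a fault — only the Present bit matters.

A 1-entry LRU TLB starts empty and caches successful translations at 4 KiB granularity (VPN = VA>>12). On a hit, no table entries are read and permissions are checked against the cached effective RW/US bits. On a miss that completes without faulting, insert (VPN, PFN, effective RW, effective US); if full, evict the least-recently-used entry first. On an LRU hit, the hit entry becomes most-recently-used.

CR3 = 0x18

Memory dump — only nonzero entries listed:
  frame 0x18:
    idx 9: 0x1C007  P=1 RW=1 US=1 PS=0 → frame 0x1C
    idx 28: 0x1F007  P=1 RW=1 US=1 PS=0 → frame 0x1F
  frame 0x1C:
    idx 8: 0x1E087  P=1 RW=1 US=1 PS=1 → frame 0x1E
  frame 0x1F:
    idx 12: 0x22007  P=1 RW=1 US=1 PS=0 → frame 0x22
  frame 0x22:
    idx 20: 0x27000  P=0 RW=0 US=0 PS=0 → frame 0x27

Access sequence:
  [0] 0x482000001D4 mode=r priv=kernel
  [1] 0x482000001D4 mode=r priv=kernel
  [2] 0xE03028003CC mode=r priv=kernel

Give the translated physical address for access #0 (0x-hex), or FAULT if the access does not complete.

Walk each access:
#0 VA=0x482000001D4 (r,kernel):
  lvl0: tbl 0x18, slot 9 ⇒ 0x1C007 (P1/RW1/US1/PS0)
  lvl1: tbl 0x1C, slot 8 ⇒ 0x1E087 (P1/RW1/US1/PS1)
  ✓ 0x1E1D4 (huge @L1)  — 2 lookups
#1 VA=0x482000001D4 (r,kernel):
  TLB hit vpn=0x48200000 → PA=0x1E1D4
#2 VA=0xE03028003CC (r,kernel):
  lvl0: tbl 0x18, slot 28 ⇒ 0x1F007 (P1/RW1/US1/PS0)
  lvl1: tbl 0x1F, slot 12 ⇒ 0x22007 (P1/RW1/US1/PS0)
  lvl2: tbl 0x22, slot 20 ⇒ 0x27000 (P0/RW0/US0/PS0)
  ⇒ fault: PAGE_NOT_PRESENT  — 3 lookups

Access #0 PA: 0x1E1D4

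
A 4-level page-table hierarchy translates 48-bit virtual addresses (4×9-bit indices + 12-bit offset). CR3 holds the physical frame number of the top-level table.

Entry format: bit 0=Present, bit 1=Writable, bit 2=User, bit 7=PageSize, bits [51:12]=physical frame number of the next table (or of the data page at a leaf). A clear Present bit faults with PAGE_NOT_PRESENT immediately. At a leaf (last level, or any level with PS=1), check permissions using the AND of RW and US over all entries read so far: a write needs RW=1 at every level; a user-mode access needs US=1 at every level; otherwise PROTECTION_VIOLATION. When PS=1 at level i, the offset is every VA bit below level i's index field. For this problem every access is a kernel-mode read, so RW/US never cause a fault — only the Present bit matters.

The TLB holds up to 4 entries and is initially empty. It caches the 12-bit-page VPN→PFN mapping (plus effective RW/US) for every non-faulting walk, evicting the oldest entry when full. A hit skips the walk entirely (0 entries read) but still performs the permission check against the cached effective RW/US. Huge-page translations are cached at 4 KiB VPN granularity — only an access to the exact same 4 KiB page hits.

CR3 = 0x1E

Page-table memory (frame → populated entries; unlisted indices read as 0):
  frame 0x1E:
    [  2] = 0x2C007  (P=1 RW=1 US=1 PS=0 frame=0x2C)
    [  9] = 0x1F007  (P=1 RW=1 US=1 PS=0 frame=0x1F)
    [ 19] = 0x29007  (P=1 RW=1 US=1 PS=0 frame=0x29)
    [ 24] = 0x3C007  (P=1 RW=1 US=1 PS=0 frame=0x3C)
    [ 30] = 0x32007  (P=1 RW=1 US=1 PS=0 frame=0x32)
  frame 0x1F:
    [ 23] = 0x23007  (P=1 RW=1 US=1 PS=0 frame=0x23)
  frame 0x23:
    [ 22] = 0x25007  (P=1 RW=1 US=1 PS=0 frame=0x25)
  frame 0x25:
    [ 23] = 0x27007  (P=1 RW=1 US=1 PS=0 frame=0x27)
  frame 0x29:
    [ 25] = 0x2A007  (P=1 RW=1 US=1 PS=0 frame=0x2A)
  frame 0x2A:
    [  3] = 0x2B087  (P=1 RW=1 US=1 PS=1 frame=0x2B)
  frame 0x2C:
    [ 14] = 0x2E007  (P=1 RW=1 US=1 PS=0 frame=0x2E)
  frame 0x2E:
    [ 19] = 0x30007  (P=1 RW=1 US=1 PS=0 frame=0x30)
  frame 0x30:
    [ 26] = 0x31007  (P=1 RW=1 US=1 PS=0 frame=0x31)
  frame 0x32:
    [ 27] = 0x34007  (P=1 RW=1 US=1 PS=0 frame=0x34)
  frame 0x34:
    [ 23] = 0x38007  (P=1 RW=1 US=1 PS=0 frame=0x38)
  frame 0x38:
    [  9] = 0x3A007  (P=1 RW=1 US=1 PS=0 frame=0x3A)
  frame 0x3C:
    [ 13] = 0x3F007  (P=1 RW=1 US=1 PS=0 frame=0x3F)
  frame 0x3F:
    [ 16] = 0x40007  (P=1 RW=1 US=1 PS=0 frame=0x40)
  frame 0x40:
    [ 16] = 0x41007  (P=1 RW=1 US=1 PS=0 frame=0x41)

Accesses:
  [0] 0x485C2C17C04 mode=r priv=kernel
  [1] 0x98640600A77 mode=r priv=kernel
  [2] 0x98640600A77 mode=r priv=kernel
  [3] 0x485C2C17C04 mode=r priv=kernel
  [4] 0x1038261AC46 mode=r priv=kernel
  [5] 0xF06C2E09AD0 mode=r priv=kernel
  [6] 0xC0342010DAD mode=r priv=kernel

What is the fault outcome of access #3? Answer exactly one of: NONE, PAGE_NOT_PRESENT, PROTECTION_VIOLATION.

Walk each access:
#0 VA=0x485C2C17C04 (r,kernel):
  lvl0: tbl 0x1E, slot 9 ⇒ 0x1F007 (P1/RW1/US1/PS0)
  lvl1: tbl 0x1F, slot 23 ⇒ 0x23007 (P1/RW1/US1/PS0)
  lvl2: tbl 0x23, slot 22 ⇒ 0x25007 (P1/RW1/US1/PS0)
  lvl3: tbl 0x25, slot 23 ⇒ 0x27007 (P1/RW1/US1/PS0)
  ✓ 0x27C04  — 4 lookups
#1 VA=0x98640600A77 (r,kernel):
  lvl0: tbl 0x1E, slot 19 ⇒ 0x29007 (P1/RW1/US1/PS0)
  lvl1: tbl 0x29, slot 25 ⇒ 0x2A007 (P1/RW1/US1/PS0)
  lvl2: tbl 0x2A, slot 3 ⇒ 0x2B087 (P1/RW1/US1/PS1)
  ✓ 0x2BA77 (huge @L2)  — 3 lookups
#2 VA=0x98640600A77 (r,kernel):
  TLB hit vpn=0x98640600 → PA=0x2BA77
#3 VA=0x485C2C17C04 (r,kernel):
  TLB hit vpn=0x485C2C17 → PA=0x27C04
#4 VA=0x1038261AC46 (r,kernel):
  lvl0: tbl 0x1E, slot 2 ⇒ 0x2C007 (P1/RW1/US1/PS0)
  lvl1: tbl 0x2C, slot 14 ⇒ 0x2E007 (P1/RW1/US1/PS0)
  lvl2: tbl 0x2E, slot 19 ⇒ 0x30007 (P1/RW1/US1/PS0)
  lvl3: tbl 0x30, slot 26 ⇒ 0x31007 (P1/RW1/US1/PS0)
  ✓ 0x31C46  — 4 lookups
#5 VA=0xF06C2E09AD0 (r,kernel):
  lvl0: tbl 0x1E, slot 30 ⇒ 0x32007 (P1/RW1/US1/PS0)
  lvl1: tbl 0x32, slot 27 ⇒ 0x34007 (P1/RW1/US1/PS0)
  lvl2: tbl 0x34, slot 23 ⇒ 0x38007 (P1/RW1/US1/PS0)
  lvl3: tbl 0x38, slot 9 ⇒ 0x3A007 (P1/RW1/US1/PS0)
  ✓ 0x3AAD0  — 4 lookups
#6 VA=0xC0342010DAD (r,kernel):
  lvl0: tbl 0x1E, slot 24 ⇒ 0x3C007 (P1/RW1/US1/PS0)
  lvl1: tbl 0x3C, slot 13 ⇒ 0x3F007 (P1/RW1/US1/PS0)
  lvl2: tbl 0x3F, slot 16 ⇒ 0x40007 (P1/RW1/US1/PS0)
  lvl3: tbl 0x40, slot 16 ⇒ 0x41007 (P1/RW1/US1/PS0)
  ✓ 0x41DAD  — 4 lookups

Access #3 fault: NONE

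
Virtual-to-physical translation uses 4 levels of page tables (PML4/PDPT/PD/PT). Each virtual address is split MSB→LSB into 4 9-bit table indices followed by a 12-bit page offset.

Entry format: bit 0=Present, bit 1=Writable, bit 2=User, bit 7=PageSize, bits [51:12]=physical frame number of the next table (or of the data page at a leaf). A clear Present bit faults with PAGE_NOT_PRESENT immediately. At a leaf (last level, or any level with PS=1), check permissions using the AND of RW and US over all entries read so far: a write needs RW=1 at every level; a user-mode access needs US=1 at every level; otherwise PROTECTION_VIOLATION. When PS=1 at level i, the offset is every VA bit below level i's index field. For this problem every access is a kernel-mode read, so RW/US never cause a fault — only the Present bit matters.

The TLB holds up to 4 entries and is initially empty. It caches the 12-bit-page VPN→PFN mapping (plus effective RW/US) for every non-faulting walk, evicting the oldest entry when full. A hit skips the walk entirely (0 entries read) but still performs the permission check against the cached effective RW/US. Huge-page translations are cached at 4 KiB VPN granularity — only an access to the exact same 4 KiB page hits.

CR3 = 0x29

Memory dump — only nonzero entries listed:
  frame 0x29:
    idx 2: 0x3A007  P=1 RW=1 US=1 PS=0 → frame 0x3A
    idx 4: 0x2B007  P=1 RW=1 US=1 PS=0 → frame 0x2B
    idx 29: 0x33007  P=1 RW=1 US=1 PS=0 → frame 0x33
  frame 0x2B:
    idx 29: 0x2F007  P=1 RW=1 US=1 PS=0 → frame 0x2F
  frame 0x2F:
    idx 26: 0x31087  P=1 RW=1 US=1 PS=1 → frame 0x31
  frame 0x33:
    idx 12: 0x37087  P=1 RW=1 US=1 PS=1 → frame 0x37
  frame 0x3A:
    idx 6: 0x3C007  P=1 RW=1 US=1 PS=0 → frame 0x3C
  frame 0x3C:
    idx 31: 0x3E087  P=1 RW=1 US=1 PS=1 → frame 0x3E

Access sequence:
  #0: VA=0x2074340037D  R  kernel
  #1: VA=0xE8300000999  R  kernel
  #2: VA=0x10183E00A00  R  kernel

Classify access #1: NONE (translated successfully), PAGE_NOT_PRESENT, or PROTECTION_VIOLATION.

Per-access translation:
#0 VA=0x2074340037D (r,kernel):
  L0: frame=0x29 idx=4 entry=0x2B007 [P=1 RW=1 US=1 PS=0]
  L1: frame=0x2B idx=29 entry=0x2F007 [P=1 RW=1 US=1 PS=0]
  L2: frame=0x2F idx=26 entry=0x31087 [P=1 RW=1 US=1 PS=1]
  → PA=0x3137D (huge @L2)  (3 entries read)
#1 VA=0xE8300000999 (r,kernel):
  L0: frame=0x29 idx=29 entry=0x33007 [P=1 RW=1 US=1 PS=0]
  L1: frame=0x33 idx=12 entry=0x37087 [P=1 RW=1 US=1 PS=1]
  → PA=0x37999 (huge @L1)  (2 entries read)
#2 VA=0x10183E00A00 (r,kernel):
  L0: frame=0x29 idx=2 entry=0x3A007 [P=1 RW=1 US=1 PS=0]
  L1: frame=0x3A idx=6 entry=0x3C007 [P=1 RW=1 US=1 PS=0]
  L2: frame=0x3C idx=31 entry=0x3E087 [P=1 RW=1 US=1 PS=1]
  → PA=0x3EA00 (huge @L2)  (3 entries read)

Access #1 fault: NONE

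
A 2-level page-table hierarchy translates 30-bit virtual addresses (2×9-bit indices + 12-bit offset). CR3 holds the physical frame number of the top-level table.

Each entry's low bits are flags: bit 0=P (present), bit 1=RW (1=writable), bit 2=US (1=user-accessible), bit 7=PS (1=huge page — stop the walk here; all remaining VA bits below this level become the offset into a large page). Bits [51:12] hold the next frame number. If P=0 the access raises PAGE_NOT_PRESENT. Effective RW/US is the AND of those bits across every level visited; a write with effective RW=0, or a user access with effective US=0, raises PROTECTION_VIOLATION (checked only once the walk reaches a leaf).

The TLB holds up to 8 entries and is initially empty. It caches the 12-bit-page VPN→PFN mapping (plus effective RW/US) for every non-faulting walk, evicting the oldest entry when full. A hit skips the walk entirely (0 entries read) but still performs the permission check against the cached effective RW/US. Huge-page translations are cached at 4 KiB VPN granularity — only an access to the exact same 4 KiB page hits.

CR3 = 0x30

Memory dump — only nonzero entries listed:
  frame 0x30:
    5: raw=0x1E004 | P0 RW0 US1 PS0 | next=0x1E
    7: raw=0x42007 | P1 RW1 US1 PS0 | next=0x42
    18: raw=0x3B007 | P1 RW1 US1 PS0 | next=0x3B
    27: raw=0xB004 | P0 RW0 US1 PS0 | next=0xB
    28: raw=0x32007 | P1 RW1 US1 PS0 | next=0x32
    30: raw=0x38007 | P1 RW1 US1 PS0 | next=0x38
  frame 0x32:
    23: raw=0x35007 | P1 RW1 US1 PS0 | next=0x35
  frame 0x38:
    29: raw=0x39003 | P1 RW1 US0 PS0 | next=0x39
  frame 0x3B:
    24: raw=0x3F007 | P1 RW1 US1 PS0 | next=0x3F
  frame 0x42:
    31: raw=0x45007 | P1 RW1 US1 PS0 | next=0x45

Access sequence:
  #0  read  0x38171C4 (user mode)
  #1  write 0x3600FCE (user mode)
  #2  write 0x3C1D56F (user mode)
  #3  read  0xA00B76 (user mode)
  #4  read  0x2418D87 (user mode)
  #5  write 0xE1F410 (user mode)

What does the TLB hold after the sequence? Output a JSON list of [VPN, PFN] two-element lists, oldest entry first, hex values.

Trace:
#0 VA=0x38171C4 (r,user):
  [0] read 0x30 idx=28: raw=0x32007 flags P=1 W=1 U=1 S=0
  [1] read 0x32 idx=23: raw=0x35007 flags P=1 W=1 U=1 S=0
  ✓ 0x351C4  — 2 lookups
#1 VA=0x3600FCE (w,user):
  [0] read 0x30 idx=27: raw=0xB004 flags P=0 W=0 U=1 S=0
  ⇒ fault: PAGE_NOT_PRESENT  — 1 lookups
#2 VA=0x3C1D56F (w,user):
  [0] read 0x30 idx=30: raw=0x38007 flags P=1 W=1 U=1 S=0
  [1] read 0x38 idx=29: raw=0x39003 flags P=1 W=1 U=0 S=0
  ⇒ fault: PROTECTION_VIOLATION  — 2 lookups
#3 VA=0xA00B76 (r,user):
  [0] read 0x30 idx=5: raw=0x1E004 flags P=0 W=0 U=1 S=0
  ⇒ fault: PAGE_NOT_PRESENT  — 1 lookups
#4 VA=0x2418D87 (r,user):
  [0] read 0x30 idx=18: raw=0x3B007 flags P=1 W=1 U=1 S=0
  [1] read 0x3B idx=24: raw=0x3F007 flags P=1 W=1 U=1 S=0
  ✓ 0x3FD87  — 2 lookups
#5 VA=0xE1F410 (w,user):
  [0] read 0x30 idx=7: raw=0x42007 flags P=1 W=1 U=1 S=0
  [1] read 0x42 idx=31: raw=0x45007 flags P=1 W=1 U=1 S=0
  ✓ 0x45410  — 2 lookups

TLB: [["0x3817", "0x35"], ["0x2418", "0x3F"], ["0xE1F", "0x45"]]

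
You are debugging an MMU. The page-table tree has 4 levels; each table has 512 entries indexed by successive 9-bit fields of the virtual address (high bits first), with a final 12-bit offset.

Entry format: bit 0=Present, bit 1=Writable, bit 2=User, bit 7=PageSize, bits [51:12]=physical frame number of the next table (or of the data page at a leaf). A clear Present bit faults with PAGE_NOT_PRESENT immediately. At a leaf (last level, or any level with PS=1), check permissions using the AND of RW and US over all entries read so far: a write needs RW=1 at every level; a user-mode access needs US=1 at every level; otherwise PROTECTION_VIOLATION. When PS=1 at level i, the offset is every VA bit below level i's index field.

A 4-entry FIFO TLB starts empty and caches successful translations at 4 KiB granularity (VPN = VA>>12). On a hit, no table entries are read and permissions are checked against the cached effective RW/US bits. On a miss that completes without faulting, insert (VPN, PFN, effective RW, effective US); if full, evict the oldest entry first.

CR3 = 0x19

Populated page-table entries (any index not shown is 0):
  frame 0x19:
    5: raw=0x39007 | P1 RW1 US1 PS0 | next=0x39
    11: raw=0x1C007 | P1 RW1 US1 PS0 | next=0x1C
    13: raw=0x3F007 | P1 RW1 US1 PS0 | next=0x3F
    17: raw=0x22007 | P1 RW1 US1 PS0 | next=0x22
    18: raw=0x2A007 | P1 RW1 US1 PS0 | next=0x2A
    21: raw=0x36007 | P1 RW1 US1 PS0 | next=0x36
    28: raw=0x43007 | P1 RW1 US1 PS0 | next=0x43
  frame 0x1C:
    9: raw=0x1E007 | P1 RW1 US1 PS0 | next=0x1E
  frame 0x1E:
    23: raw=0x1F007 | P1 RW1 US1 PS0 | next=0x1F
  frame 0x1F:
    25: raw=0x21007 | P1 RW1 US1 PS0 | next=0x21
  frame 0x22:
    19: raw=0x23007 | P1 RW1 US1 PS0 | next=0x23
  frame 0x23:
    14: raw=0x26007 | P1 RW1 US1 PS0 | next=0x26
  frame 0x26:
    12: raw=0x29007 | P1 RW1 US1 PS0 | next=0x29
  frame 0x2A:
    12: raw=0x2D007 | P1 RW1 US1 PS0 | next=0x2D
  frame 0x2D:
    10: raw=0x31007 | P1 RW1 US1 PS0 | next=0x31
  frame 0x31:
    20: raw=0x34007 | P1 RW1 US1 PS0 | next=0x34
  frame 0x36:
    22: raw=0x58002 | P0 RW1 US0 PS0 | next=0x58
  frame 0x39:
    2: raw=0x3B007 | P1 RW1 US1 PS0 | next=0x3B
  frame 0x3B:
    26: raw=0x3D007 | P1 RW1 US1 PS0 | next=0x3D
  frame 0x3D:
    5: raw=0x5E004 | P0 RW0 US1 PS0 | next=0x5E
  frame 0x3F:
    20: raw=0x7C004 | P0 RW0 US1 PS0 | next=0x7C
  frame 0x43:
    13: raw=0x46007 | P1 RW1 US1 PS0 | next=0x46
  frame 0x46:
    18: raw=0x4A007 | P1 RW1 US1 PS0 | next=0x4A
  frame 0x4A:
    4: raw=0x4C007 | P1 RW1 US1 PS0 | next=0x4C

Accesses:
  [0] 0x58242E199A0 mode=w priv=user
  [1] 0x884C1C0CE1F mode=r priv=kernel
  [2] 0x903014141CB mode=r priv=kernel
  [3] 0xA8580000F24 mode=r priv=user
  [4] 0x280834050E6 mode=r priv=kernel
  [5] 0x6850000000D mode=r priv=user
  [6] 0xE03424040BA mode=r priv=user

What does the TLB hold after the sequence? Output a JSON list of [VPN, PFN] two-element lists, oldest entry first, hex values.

Per-access translation:
#0 VA=0x58242E199A0 (w,user):
  L0: frame=0x19 idx=11 entry=0x1C007 [P=1 RW=1 US=1 PS=0]
  L1: frame=0x1C idx=9 entry=0x1E007 [P=1 RW=1 US=1 PS=0]
  L2: frame=0x1E idx=23 entry=0x1F007 [P=1 RW=1 US=1 PS=0]
  L3: frame=0x1F idx=25 entry=0x21007 [P=1 RW=1 US=1 PS=0]
  ⇒ phys 0x219A0  [4 reads]
#1 VA=0x884C1C0CE1F (r,kernel):
  L0: frame=0x19 idx=17 entry=0x22007 [P=1 RW=1 US=1 PS=0]
  L1: frame=0x22 idx=19 entry=0x23007 [P=1 RW=1 US=1 PS=0]
  L2: frame=0x23 idx=14 entry=0x26007 [P=1 RW=1 US=1 PS=0]
  L3: frame=0x26 idx=12 entry=0x29007 [P=1 RW=1 US=1 PS=0]
  ⇒ phys 0x29E1F  [4 reads]
#2 VA=0x903014141CB (r,kernel):
  L0: frame=0x19 idx=18 entry=0x2A007 [P=1 RW=1 US=1 PS=0]
  L1: frame=0x2A idx=12 entry=0x2D007 [P=1 RW=1 US=1 PS=0]
  L2: frame=0x2D idx=10 entry=0x31007 [P=1 RW=1 US=1 PS=0]
  L3: frame=0x31 idx=20 entry=0x34007 [P=1 RW=1 US=1 PS=0]
  ⇒ phys 0x341CB  [4 reads]
#3 VA=0xA8580000F24 (r,user):
  L0: frame=0x19 idx=21 entry=0x36007 [P=1 RW=1 US=1 PS=0]
  L1: frame=0x36 idx=22 entry=0x58002 [P=0 RW=1 US=0 PS=0]
  ✗ PAGE_NOT_PRESENT  [2 reads]
#4 VA=0x280834050E6 (r,kernel):
  L0: frame=0x19 idx=5 entry=0x39007 [P=1 RW=1 US=1 PS=0]
  L1: frame=0x39 idx=2 entry=0x3B007 [P=1 RW=1 US=1 PS=0]
  L2: frame=0x3B idx=26 entry=0x3D007 [P=1 RW=1 US=1 PS=0]
  L3: frame=0x3D idx=5 entry=0x5E004 [P=0 RW=0 US=1 PS=0]
  ✗ PAGE_NOT_PRESENT  [4 reads]
#5 VA=0x6850000000D (r,user):
  L0: frame=0x19 idx=13 entry=0x3F007 [P=1 RW=1 US=1 PS=0]
  L1: frame=0x3F idx=20 entry=0x7C004 [P=0 RW=0 US=1 PS=0]
  ✗ PAGE_NOT_PRESENT  [2 reads]
#6 VA=0xE03424040BA (r,user):
  L0: frame=0x19 idx=28 entry=0x43007 [P=1 RW=1 US=1 PS=0]
  L1: frame=0x43 idx=13 entry=0x46007 [P=1 RW=1 US=1 PS=0]
  L2: frame=0x46 idx=18 entry=0x4A007 [P=1 RW=1 US=1 PS=0]
  L3: frame=0x4A idx=4 entry=0x4C007 [P=1 RW=1 US=1 PS=0]
  ⇒ phys 0x4C0BA  [4 reads]

TLB: [["0x58242E19", "0x21"], ["0x884C1C0C", "0x29"], ["0x90301414", "0x34"], ["0xE0342404", "0x4C"]]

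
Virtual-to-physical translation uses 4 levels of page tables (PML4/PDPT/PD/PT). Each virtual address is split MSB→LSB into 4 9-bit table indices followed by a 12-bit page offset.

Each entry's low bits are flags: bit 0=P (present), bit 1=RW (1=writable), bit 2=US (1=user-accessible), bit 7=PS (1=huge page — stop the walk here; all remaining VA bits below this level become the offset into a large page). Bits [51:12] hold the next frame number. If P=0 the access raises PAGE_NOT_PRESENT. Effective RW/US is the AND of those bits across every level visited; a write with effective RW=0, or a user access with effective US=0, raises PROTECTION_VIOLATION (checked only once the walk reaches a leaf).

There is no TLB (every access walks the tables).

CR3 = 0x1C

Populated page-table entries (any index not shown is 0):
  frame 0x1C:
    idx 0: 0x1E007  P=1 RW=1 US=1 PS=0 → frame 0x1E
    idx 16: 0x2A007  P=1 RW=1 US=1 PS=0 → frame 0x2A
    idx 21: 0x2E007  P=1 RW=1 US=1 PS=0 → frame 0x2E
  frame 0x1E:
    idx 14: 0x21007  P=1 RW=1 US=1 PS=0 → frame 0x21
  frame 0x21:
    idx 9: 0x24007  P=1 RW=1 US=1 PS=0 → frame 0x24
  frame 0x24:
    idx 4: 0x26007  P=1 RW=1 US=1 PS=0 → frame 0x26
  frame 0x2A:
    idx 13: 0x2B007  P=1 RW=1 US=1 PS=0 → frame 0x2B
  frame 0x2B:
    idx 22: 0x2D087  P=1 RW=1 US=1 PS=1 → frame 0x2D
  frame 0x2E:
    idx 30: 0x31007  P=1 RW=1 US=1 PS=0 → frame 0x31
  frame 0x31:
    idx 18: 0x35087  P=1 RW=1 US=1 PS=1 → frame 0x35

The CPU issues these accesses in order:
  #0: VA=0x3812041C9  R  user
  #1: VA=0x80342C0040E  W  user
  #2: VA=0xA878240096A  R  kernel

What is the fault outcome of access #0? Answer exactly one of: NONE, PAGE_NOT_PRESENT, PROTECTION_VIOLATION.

Per-access translation:
#0 VA=0x3812041C9 (r,user):
  lvl0: tbl 0x1C, slot 0 ⇒ 0x1E007 (P1/RW1/US1/PS0)
  lvl1: tbl 0x1E, slot 14 ⇒ 0x21007 (P1/RW1/US1/PS0)
  lvl2: tbl 0x21, slot 9 ⇒ 0x24007 (P1/RW1/US1/PS0)
  lvl3: tbl 0x24, slot 4 ⇒ 0x26007 (P1/RW1/US1/PS0)
  ⇒ phys 0x261C9  [4 reads]
#1 VA=0x80342C0040E (w,user):
  lvl0: tbl 0x1C, slot 16 ⇒ 0x2A007 (P1/RW1/US1/PS0)
  lvl1: tbl 0x2A, slot 13 ⇒ 0x2B007 (P1/RW1/US1/PS0)
  lvl2: tbl 0x2B, slot 22 ⇒ 0x2D087 (P1/RW1/US1/PS1)
  ⇒ phys 0x2D40E (huge @L2)  [3 reads]
#2 VA=0xA878240096A (r,kernel):
  lvl0: tbl 0x1C, slot 21 ⇒ 0x2E007 (P1/RW1/US1/PS0)
  lvl1: tbl 0x2E, slot 30 ⇒ 0x31007 (P1/RW1/US1/PS0)
  lvl2: tbl 0x31, slot 18 ⇒ 0x35087 (P1/RW1/US1/PS1)
  ⇒ phys 0x3596A (huge @L2)  [3 reads]

Access #0 fault: NONE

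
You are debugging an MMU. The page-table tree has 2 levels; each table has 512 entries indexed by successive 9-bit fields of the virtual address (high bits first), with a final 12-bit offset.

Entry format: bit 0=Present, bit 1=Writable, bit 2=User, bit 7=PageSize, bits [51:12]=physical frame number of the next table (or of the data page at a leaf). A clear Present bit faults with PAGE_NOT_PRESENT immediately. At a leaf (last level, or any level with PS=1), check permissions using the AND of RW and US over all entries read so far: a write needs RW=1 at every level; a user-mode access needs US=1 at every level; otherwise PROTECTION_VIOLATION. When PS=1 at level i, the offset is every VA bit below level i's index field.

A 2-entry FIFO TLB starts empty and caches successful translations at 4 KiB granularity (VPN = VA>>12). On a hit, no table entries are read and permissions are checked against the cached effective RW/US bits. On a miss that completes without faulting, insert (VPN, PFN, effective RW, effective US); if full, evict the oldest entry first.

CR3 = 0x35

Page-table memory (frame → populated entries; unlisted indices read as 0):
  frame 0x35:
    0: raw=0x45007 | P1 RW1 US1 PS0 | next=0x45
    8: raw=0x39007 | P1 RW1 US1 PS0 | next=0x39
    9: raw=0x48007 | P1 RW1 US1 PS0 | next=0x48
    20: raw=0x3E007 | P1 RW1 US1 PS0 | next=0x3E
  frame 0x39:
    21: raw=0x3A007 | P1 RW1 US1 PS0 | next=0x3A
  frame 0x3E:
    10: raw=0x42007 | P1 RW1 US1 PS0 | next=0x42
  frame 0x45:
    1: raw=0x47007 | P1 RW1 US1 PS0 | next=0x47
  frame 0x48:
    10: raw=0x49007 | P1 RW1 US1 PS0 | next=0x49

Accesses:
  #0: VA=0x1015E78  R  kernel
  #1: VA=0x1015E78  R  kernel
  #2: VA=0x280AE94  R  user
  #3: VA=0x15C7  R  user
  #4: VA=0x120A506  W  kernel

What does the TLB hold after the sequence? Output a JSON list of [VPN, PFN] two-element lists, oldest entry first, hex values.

Per-access translation:
#0 VA=0x1015E78 (r,kernel):
  L0: frame=0x35 idx=8 entry=0x39007 [P=1 RW=1 US=1 PS=0]
  L1: frame=0x39 idx=21 entry=0x3A007 [P=1 RW=1 US=1 PS=0]
  ✓ 0x3AE78  — 2 lookups
#1 VA=0x1015E78 (r,kernel):
  TLB hit vpn=0x1015 → PA=0x3AE78
#2 VA=0x280AE94 (r,user):
  L0: frame=0x35 idx=20 entry=0x3E007 [P=1 RW=1 US=1 PS=0]
  L1: frame=0x3E idx=10 entry=0x42007 [P=1 RW=1 US=1 PS=0]
  ✓ 0x42E94  — 2 lookups
#3 VA=0x15C7 (r,user):
  L0: frame=0x35 idx=0 entry=0x45007 [P=1 RW=1 US=1 PS=0]
  L1: frame=0x45 idx=1 entry=0x47007 [P=1 RW=1 US=1 PS=0]
  ✓ 0x475C7  — 2 lookups
#4 VA=0x120A506 (w,kernel):
  L0: frame=0x35 idx=9 entry=0x48007 [P=1 RW=1 US=1 PS=0]
  L1: frame=0x48 idx=10 entry=0x49007 [P=1 RW=1 US=1 PS=0]
  ✓ 0x49506  — 2 lookups

TLB: [["0x1", "0x47"], ["0x120A", "0x49"]]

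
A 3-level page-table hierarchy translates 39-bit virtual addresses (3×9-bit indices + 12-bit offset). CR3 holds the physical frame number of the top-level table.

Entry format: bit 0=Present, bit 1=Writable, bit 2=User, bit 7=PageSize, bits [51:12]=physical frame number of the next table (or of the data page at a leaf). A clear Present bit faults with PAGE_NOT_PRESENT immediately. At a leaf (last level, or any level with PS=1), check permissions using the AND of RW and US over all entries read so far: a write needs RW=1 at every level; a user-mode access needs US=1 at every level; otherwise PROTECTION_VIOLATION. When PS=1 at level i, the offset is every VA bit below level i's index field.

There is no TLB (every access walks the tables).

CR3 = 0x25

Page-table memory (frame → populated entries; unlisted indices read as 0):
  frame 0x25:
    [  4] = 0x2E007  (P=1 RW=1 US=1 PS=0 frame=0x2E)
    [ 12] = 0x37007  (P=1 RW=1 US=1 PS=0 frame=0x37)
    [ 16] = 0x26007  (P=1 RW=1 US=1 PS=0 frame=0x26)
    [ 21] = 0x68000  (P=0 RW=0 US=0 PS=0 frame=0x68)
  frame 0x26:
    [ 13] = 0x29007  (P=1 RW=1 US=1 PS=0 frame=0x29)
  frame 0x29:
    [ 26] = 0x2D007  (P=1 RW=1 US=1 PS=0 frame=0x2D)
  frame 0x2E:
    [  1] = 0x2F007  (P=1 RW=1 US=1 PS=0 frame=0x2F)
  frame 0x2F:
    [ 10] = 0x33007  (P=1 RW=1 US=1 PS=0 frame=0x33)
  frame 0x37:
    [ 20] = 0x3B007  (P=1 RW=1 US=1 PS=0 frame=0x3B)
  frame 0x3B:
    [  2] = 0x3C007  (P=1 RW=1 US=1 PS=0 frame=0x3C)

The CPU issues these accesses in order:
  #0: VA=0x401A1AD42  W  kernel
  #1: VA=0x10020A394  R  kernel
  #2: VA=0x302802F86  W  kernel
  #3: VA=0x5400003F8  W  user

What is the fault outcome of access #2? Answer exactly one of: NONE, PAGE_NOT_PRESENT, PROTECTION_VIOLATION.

Per-access translation:
#0 VA=0x401A1AD42 (w,kernel):
  L0: frame=0x25 idx=16 entry=0x26007 [P=1 RW=1 US=1 PS=0]
  L1: frame=0x26 idx=13 entry=0x29007 [P=1 RW=1 US=1 PS=0]
  L2: frame=0x29 idx=26 entry=0x2D007 [P=1 RW=1 US=1 PS=0]
  → PA=0x2DD42  (3 entries read)
#1 VA=0x10020A394 (r,kernel):
  L0: frame=0x25 idx=4 entry=0x2E007 [P=1 RW=1 US=1 PS=0]
  L1: frame=0x2E idx=1 entry=0x2F007 [P=1 RW=1 US=1 PS=0]
  L2: frame=0x2F idx=10 entry=0x33007 [P=1 RW=1 US=1 PS=0]
  → PA=0x33394  (3 entries read)
#2 VA=0x302802F86 (w,kernel):
  L0: frame=0x25 idx=12 entry=0x37007 [P=1 RW=1 US=1 PS=0]
  L1: frame=0x37 idx=20 entry=0x3B007 [P=1 RW=1 US=1 PS=0]
  L2: frame=0x3B idx=2 entry=0x3C007 [P=1 RW=1 US=1 PS=0]
  → PA=0x3CF86  (3 entries read)
#3 VA=0x5400003F8 (w,user):
  L0: frame=0x25 idx=21 entry=0x68000 [P=0 RW=0 US=0 PS=0]
  → PAGE_NOT_PRESENT  (1 entries read)

Access #2 fault: NONE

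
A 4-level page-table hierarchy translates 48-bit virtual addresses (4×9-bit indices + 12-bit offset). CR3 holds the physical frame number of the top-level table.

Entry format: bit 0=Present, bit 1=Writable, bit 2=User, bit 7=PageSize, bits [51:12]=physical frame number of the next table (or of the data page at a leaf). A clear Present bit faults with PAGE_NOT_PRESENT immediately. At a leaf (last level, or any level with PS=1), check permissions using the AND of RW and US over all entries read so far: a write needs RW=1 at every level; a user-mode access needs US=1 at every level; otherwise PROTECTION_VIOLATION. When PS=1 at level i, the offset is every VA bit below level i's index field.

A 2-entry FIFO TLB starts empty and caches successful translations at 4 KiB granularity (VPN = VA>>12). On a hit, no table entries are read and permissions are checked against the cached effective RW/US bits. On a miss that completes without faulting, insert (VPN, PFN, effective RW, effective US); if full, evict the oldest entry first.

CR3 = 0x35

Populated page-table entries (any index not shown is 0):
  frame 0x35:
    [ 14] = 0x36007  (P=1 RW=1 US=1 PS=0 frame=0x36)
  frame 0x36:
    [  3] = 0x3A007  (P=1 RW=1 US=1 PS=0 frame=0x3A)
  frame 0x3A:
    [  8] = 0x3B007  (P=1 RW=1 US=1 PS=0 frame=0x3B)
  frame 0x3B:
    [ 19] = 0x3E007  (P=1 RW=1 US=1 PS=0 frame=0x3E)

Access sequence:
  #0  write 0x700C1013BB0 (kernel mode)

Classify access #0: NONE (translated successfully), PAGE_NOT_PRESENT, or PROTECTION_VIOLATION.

Per-access translation:
#0 VA=0x700C1013BB0 (w,kernel):
  L0: frame=0x35 idx=14 entry=0x36007 [P=1 RW=1 US=1 PS=0]
  L1: frame=0x36 idx=3 entry=0x3A007 [P=1 RW=1 US=1 PS=0]
  L2: frame=0x3A idx=8 entry=0x3B007 [P=1 RW=1 US=1 PS=0]
  L3: frame=0x3B idx=19 entry=0x3E007 [P=1 RW=1 US=1 PS=0]
  ⇒ phys 0x3EBB0  [4 reads]

Access #0 fault: NONE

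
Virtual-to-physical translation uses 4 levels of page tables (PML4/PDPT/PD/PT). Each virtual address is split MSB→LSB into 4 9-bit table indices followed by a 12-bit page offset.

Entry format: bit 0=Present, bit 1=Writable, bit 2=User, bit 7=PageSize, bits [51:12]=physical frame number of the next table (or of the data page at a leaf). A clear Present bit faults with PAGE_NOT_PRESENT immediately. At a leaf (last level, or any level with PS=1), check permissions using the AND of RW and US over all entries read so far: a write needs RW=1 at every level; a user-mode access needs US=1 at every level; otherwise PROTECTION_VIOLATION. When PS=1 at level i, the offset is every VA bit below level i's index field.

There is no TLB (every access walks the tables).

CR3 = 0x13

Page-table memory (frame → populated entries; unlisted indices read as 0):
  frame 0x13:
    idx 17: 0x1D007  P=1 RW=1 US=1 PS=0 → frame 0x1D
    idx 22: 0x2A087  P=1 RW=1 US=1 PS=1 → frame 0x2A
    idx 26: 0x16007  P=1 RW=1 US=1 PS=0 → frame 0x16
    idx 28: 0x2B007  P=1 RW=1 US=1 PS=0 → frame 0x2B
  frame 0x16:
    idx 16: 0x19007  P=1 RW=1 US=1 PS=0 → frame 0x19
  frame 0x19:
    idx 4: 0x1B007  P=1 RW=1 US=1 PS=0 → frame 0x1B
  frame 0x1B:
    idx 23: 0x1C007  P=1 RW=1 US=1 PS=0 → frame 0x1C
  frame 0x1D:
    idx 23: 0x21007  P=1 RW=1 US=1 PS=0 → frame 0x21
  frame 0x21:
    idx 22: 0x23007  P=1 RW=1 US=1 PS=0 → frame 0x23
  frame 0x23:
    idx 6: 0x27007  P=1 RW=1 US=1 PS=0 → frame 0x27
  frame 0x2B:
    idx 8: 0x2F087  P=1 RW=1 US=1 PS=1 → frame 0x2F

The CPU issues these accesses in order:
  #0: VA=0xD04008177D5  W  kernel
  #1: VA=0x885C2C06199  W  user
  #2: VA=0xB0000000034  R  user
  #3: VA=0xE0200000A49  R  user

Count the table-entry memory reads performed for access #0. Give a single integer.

Per-access translation:
#0 VA=0xD04008177D5 (w,kernel):
  [0] read 0x13 idx=26: raw=0x16007 flags P=1 W=1 U=1 S=0
  [1] read 0x16 idx=16: raw=0x19007 flags P=1 W=1 U=1 S=0
  [2] read 0x19 idx=4: raw=0x1B007 flags P=1 W=1 U=1 S=0
  [3] read 0x1B idx=23: raw=0x1C007 flags P=1 W=1 U=1 S=0
  ⇒ phys 0x1C7D5  [4 reads]
#1 VA=0x885C2C06199 (w,user):
  [0] read 0x13 idx=17: raw=0x1D007 flags P=1 W=1 U=1 S=0
  [1] read 0x1D idx=23: raw=0x21007 flags P=1 W=1 U=1 S=0
  [2] read 0x21 idx=22: raw=0x23007 flags P=1 W=1 U=1 S=0
  [3] read 0x23 idx=6: raw=0x27007 flags P=1 W=1 U=1 S=0
  ⇒ phys 0x27199  [4 reads]
#2 VA=0xB0000000034 (r,user):
  [0] read 0x13 idx=22: raw=0x2A087 flags P=1 W=1 U=1 S=1
  ⇒ phys 0x2A034 (huge @L0)  [1 reads]
#3 VA=0xE0200000A49 (r,user):
  [0] read 0x13 idx=28: raw=0x2B007 flags P=1 W=1 U=1 S=0
  [1] read 0x2B idx=8: raw=0x2F087 flags P=1 W=1 U=1 S=1
  ⇒ phys 0x2FA49 (huge @L1)  [2 reads]

Entries read for #0: 4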